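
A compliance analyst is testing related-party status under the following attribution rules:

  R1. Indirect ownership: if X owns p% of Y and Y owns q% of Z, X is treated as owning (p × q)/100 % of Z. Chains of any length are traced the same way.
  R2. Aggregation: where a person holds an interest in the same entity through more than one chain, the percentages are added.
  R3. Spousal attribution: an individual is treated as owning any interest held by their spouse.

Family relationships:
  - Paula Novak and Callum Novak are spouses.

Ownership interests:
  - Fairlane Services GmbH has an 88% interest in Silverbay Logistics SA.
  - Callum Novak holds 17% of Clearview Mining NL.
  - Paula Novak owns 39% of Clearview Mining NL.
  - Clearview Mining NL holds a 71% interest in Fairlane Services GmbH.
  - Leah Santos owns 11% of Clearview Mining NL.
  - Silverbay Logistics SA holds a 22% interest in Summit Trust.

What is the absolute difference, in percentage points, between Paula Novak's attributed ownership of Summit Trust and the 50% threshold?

42.302464

By spousal attribution (R3), Paula Novak is treated as also owning Callum Novak's interest in Clearview Mining NL, giving 39% + 17% = 56%.
Chain via Clearview Mining NL → Fairlane Services GmbH → Silverbay Logistics SA (R1): 56% × 71% × 88% × 22% = 7.697536% of Summit Trust.
7.697536% falls short of the 50% threshold by 42.302464 percentage points.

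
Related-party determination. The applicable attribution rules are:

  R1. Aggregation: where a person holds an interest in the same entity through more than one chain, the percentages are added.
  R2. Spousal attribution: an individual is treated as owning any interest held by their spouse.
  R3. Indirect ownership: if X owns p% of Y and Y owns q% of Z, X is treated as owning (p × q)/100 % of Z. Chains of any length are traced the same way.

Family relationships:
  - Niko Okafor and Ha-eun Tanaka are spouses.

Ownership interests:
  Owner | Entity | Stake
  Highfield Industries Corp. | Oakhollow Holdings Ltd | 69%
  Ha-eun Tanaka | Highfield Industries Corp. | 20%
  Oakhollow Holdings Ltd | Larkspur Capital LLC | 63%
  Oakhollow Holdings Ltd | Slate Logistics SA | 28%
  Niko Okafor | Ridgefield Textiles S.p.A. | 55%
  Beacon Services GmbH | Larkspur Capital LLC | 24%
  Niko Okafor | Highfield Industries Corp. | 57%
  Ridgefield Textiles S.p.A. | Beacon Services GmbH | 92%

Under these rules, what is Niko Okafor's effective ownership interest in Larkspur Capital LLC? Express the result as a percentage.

By spousal attribution (R2), Niko Okafor is treated as also owning Ha-eun Tanaka's interest in Highfield Industries Corp, giving 57% + 20% = 77%.
Chain via Highfield Industries Corp. → Oakhollow Holdings Ltd (R3): 77% × 69% × 63% = 33.4719% of Larkspur Capital LLC.
Chain via Ridgefield Textiles S.p.A. → Beacon Services GmbH (R3): 55% × 92% × 24% = 12.144% of Larkspur Capital LLC.
Aggregating (R1): 33.4719% + 12.144% = 45.6159%.

45.6159%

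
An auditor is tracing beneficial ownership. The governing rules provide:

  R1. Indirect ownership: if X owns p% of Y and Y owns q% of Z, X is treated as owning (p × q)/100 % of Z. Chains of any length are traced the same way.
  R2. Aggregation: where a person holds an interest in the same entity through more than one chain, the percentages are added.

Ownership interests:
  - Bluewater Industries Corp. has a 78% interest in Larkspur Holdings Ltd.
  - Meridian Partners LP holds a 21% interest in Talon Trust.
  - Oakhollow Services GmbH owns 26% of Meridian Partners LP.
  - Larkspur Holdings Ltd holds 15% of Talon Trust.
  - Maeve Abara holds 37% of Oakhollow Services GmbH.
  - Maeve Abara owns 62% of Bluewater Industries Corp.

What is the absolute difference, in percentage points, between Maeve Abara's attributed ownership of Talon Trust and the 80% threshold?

70.7258

Chain via Bluewater Industries Corp. → Larkspur Holdings Ltd (R1): 62% × 78% × 15% = 7.254% of Talon Trust.
Chain via Oakhollow Services GmbH → Meridian Partners LP (R1): 37% × 26% × 21% = 2.0202% of Talon Trust.
Aggregating (R2): 7.254% + 2.0202% = 9.2742%.
9.2742% falls short of the 80% threshold by 70.7258 percentage points.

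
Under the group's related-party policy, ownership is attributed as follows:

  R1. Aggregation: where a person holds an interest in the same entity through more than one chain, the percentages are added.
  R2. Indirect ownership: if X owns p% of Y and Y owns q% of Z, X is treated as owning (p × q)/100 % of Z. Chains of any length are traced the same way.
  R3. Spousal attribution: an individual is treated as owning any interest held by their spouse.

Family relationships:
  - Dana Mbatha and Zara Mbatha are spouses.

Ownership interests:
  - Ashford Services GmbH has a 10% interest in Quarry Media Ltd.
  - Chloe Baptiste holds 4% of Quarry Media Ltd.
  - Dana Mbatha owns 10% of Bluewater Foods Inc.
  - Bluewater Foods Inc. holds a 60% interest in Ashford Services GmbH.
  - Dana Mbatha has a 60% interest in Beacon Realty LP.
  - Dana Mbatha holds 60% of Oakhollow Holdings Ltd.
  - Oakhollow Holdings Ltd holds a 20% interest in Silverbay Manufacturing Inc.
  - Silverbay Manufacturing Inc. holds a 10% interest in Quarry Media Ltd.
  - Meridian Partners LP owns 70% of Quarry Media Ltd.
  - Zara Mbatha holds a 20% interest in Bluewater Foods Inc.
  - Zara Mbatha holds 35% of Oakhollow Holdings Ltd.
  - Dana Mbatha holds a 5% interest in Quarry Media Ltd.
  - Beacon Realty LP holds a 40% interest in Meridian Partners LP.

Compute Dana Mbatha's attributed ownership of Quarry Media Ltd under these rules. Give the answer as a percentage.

By spousal attribution (R3), Dana Mbatha is treated as also owning Zara Mbatha's interest in Oakhollow Holdings Ltd, giving 60% + 35% = 95%.
By spousal attribution (R3), Dana Mbatha is treated as also owning Zara Mbatha's interest in Bluewater Foods Inc, giving 10% + 20% = 30%.
Chain via Beacon Realty LP → Meridian Partners LP (R2): 60% × 40% × 70% = 16.8% of Quarry Media Ltd.
Chain via Oakhollow Holdings Ltd → Silverbay Manufacturing Inc. (R2): 95% × 20% × 10% = 1.9% of Quarry Media Ltd.
Chain via Bluewater Foods Inc. → Ashford Services GmbH (R2): 30% × 60% × 10% = 1.8% of Quarry Media Ltd.
Direct interest in Quarry Media Ltd: 5%.
Aggregating (R1): 16.8% + 1.9% + 1.8% + 5% = 25.5%.

25.5%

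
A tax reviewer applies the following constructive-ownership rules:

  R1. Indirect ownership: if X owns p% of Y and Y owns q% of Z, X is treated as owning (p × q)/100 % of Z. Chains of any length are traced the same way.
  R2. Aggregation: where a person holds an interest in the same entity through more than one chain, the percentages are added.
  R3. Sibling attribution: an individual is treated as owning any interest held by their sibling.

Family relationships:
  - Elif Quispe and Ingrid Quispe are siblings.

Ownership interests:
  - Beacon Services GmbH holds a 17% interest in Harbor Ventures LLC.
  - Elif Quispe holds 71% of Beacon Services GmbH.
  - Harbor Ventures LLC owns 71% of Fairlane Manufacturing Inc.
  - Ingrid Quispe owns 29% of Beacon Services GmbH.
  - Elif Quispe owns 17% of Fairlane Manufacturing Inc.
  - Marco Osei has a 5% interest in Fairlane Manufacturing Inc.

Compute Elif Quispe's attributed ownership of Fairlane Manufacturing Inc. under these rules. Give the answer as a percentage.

29.07%

By sibling attribution (R3), Elif Quispe is treated as also owning Ingrid Quispe's interest in Beacon Services GmbH, giving 71% + 29% = 100%.
Chain via Beacon Services GmbH → Harbor Ventures LLC (R1): 100% × 17% × 71% = 12.07% of Fairlane Manufacturing Inc.
Direct interest in Fairlane Manufacturing Inc: 17%.
Aggregating (R2): 12.07% + 17% = 29.07%.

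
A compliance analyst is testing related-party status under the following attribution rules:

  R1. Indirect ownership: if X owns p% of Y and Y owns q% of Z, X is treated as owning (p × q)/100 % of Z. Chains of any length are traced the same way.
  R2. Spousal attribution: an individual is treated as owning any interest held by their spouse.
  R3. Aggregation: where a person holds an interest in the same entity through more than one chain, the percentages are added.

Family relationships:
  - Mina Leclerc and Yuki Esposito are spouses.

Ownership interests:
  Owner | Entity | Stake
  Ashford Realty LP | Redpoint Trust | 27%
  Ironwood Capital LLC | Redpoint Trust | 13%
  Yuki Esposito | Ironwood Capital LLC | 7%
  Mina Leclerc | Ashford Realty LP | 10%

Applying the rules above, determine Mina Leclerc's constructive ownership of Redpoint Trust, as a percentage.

3.61%

By spousal attribution (R2), Mina Leclerc is treated as owning Yuki Esposito's 7% interest in Ironwood Capital LLC.
Chain via Ashford Realty LP (R1): 10% × 27% = 2.7% of Redpoint Trust.
Chain via Ironwood Capital LLC (R1): 7% × 13% = 0.91% of Redpoint Trust.
Aggregating (R3): 2.7% + 0.91% = 3.61%.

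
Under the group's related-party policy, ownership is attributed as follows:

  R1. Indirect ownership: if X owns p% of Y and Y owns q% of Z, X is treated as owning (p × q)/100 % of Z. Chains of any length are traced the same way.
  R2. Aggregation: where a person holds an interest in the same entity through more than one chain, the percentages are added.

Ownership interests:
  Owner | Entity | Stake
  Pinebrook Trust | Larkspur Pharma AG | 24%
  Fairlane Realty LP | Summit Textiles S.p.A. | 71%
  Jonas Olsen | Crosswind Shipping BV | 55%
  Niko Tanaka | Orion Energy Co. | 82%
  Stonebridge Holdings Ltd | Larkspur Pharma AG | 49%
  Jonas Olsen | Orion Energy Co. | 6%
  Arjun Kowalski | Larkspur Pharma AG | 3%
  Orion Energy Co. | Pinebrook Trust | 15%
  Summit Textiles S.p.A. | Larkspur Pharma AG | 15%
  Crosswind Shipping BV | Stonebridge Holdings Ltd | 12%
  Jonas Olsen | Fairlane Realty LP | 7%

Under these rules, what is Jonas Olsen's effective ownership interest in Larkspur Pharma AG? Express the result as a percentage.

4.1955%

Chain via Crosswind Shipping BV → Stonebridge Holdings Ltd (R1): 55% × 12% × 49% = 3.234% of Larkspur Pharma AG.
Chain via Orion Energy Co. → Pinebrook Trust (R1): 6% × 15% × 24% = 0.216% of Larkspur Pharma AG.
Chain via Fairlane Realty LP → Summit Textiles S.p.A. (R1): 7% × 71% × 15% = 0.7455% of Larkspur Pharma AG.
Aggregating (R2): 3.234% + 0.216% + 0.7455% = 4.1955%.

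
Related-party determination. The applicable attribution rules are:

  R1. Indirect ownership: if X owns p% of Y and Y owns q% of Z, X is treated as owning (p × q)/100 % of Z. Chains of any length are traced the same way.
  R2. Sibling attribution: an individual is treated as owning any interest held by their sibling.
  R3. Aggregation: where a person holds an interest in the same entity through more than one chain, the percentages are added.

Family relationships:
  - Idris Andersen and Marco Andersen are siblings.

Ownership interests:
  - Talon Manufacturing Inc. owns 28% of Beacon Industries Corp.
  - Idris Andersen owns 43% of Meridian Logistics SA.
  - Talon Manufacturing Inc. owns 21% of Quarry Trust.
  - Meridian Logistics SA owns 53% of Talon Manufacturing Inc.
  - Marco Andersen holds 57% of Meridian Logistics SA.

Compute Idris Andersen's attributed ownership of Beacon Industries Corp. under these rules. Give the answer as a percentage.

By sibling attribution (R2), Idris Andersen is treated as also owning Marco Andersen's interest in Meridian Logistics SA, giving 43% + 57% = 100%.
Chain via Meridian Logistics SA → Talon Manufacturing Inc. (R1): 100% × 53% × 28% = 14.84% of Beacon Industries Corp.

14.84%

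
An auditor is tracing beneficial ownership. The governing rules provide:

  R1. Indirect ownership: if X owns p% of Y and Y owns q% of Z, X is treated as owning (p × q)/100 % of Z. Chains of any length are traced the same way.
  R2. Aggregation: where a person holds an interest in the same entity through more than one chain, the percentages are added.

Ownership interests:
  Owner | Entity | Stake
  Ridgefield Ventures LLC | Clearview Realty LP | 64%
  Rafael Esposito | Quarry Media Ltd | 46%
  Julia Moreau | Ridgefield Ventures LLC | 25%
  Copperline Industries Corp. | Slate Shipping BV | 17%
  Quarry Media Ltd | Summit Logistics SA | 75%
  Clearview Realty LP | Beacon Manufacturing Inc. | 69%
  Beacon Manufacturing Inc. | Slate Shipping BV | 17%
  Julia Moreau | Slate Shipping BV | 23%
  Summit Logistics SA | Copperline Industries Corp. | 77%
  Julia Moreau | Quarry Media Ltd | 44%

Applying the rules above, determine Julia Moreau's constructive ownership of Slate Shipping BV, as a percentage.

Chain via Ridgefield Ventures LLC → Clearview Realty LP → Beacon Manufacturing Inc. (R1): 25% × 64% × 69% × 17% = 1.8768% of Slate Shipping BV.
Chain via Quarry Media Ltd → Summit Logistics SA → Copperline Industries Corp. (R1): 44% × 75% × 77% × 17% = 4.3197% of Slate Shipping BV.
Direct interest in Slate Shipping BV: 23%.
Aggregating (R2): 1.8768% + 4.3197% + 23% = 29.1965%.

29.1965%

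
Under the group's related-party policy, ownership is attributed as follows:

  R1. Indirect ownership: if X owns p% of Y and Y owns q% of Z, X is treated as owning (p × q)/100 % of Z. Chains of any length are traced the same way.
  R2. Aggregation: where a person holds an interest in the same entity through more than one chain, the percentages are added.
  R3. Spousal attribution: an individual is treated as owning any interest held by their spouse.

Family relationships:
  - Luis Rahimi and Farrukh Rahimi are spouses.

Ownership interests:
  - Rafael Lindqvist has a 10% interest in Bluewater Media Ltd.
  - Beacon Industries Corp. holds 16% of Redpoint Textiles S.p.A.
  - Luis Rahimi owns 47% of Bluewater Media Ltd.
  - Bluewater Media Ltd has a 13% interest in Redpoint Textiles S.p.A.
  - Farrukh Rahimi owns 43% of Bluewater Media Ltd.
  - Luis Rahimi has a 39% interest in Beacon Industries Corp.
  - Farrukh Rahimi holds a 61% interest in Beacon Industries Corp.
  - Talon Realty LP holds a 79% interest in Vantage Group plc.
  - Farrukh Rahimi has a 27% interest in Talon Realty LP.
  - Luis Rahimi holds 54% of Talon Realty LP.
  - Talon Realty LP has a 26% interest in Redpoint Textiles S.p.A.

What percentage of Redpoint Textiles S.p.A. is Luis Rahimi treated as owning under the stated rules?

48.76%

By spousal attribution (R3), Luis Rahimi is treated as also owning Farrukh Rahimi's interest in Beacon Industries Corp, giving 39% + 61% = 100%.
By spousal attribution (R3), Luis Rahimi is treated as also owning Farrukh Rahimi's interest in Bluewater Media Ltd, giving 47% + 43% = 90%.
By spousal attribution (R3), Luis Rahimi is treated as also owning Farrukh Rahimi's interest in Talon Realty LP, giving 54% + 27% = 81%.
Chain via Beacon Industries Corp. (R1): 100% × 16% = 16% of Redpoint Textiles S.p.A.
Chain via Bluewater Media Ltd (R1): 90% × 13% = 11.7% of Redpoint Textiles S.p.A.
Chain via Talon Realty LP (R1): 81% × 26% = 21.06% of Redpoint Textiles S.p.A.
Aggregating (R2): 16% + 11.7% + 21.06% = 48.76%.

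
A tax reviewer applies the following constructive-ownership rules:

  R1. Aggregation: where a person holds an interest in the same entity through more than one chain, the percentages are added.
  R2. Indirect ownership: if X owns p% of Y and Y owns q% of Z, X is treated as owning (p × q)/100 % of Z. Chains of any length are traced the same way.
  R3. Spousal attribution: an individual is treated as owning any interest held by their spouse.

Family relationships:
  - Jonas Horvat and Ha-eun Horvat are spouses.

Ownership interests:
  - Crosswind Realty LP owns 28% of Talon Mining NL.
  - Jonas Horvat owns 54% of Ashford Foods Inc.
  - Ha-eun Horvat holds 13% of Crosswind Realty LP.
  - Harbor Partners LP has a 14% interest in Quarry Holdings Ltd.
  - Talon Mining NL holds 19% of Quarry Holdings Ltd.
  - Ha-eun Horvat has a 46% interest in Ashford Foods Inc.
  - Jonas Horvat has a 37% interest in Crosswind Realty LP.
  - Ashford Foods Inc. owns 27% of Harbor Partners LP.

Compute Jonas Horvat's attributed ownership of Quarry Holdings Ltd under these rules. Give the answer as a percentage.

6.44%

By spousal attribution (R3), Jonas Horvat is treated as also owning Ha-eun Horvat's interest in Ashford Foods Inc, giving 54% + 46% = 100%.
By spousal attribution (R3), Jonas Horvat is treated as also owning Ha-eun Horvat's interest in Crosswind Realty LP, giving 37% + 13% = 50%.
Chain via Ashford Foods Inc. → Harbor Partners LP (R2): 100% × 27% × 14% = 3.78% of Quarry Holdings Ltd.
Chain via Crosswind Realty LP → Talon Mining NL (R2): 50% × 28% × 19% = 2.66% of Quarry Holdings Ltd.
Aggregating (R1): 3.78% + 2.66% = 6.44%.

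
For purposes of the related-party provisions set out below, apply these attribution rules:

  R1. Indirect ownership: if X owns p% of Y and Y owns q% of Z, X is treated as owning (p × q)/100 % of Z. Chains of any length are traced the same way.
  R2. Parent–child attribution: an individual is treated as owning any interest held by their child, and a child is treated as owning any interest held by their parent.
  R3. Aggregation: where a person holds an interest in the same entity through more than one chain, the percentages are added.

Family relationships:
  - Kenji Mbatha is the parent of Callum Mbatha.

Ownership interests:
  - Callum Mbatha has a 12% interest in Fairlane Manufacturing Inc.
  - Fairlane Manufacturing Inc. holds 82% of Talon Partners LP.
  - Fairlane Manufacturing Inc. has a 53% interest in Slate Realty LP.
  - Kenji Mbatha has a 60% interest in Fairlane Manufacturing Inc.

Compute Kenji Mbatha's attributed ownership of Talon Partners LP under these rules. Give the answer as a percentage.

59.04%

By parent–child attribution (R2), Kenji Mbatha is treated as also owning Callum Mbatha's interest in Fairlane Manufacturing Inc, giving 60% + 12% = 72%.
Chain via Fairlane Manufacturing Inc. (R1): 72% × 82% = 59.04% of Talon Partners LP.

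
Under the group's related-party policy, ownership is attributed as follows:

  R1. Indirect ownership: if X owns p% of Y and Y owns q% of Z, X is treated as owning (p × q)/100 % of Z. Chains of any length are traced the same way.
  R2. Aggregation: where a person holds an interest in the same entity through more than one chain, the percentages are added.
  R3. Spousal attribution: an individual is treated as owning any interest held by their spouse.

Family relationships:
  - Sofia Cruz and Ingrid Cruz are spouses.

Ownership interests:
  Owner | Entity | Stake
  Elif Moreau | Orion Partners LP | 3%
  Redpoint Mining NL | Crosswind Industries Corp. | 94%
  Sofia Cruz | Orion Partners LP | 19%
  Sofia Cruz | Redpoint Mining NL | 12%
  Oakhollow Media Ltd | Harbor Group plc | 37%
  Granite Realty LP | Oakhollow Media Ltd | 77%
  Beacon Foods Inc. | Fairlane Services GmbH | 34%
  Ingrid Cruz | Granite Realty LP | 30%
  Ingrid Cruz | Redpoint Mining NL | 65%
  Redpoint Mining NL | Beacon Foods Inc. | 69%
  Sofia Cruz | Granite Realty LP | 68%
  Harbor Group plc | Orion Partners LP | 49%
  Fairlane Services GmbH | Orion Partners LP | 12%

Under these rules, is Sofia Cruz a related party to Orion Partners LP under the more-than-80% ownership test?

By spousal attribution (R3), Sofia Cruz is treated as also owning Ingrid Cruz's interest in Granite Realty LP, giving 68% + 30% = 98%.
By spousal attribution (R3), Sofia Cruz is treated as also owning Ingrid Cruz's interest in Redpoint Mining NL, giving 12% + 65% = 77%.
Chain via Granite Realty LP → Oakhollow Media Ltd → Harbor Group plc (R1): 98% × 77% × 37% × 49% = 13.680898% of Orion Partners LP.
Chain via Redpoint Mining NL → Beacon Foods Inc. → Fairlane Services GmbH (R1): 77% × 69% × 34% × 12% = 2.167704% of Orion Partners LP.
Direct interest in Orion Partners LP: 19%.
Aggregating (R2): 13.680898% + 2.167704% + 19% = 34.848602%.
34.848602% does not exceed the 80% threshold, so Sofia is not a related party to Orion Partners LP.

No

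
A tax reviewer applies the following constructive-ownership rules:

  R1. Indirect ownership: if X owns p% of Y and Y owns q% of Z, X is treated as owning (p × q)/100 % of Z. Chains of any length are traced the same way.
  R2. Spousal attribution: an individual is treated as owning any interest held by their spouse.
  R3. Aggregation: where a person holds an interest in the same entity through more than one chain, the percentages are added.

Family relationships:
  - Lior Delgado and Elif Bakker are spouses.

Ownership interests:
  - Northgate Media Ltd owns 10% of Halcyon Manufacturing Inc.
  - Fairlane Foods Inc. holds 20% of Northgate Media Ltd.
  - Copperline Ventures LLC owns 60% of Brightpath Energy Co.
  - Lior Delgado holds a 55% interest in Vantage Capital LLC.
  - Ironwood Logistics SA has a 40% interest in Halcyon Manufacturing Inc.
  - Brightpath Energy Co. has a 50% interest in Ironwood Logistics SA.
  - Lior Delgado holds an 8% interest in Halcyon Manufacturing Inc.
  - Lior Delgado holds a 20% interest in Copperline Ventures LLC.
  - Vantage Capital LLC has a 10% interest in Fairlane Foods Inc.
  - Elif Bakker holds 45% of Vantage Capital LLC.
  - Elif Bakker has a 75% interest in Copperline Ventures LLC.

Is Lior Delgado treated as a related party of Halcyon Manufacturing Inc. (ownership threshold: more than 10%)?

By spousal attribution (R2), Lior Delgado is treated as also owning Elif Bakker's interest in Copperline Ventures LLC, giving 20% + 75% = 95%.
By spousal attribution (R2), Lior Delgado is treated as also owning Elif Bakker's interest in Vantage Capital LLC, giving 55% + 45% = 100%.
Chain via Copperline Ventures LLC → Brightpath Energy Co. → Ironwood Logistics SA (R1): 95% × 60% × 50% × 40% = 11.4% of Halcyon Manufacturing Inc.
Chain via Vantage Capital LLC → Fairlane Foods Inc. → Northgate Media Ltd (R1): 100% × 10% × 20% × 10% = 0.2% of Halcyon Manufacturing Inc.
Direct interest in Halcyon Manufacturing Inc: 8%.
Aggregating (R3): 11.4% + 0.2% + 8% = 19.6%.
19.6% exceeds the 10% threshold, so Lior is a related party to Halcyon Manufacturing Inc.

Yes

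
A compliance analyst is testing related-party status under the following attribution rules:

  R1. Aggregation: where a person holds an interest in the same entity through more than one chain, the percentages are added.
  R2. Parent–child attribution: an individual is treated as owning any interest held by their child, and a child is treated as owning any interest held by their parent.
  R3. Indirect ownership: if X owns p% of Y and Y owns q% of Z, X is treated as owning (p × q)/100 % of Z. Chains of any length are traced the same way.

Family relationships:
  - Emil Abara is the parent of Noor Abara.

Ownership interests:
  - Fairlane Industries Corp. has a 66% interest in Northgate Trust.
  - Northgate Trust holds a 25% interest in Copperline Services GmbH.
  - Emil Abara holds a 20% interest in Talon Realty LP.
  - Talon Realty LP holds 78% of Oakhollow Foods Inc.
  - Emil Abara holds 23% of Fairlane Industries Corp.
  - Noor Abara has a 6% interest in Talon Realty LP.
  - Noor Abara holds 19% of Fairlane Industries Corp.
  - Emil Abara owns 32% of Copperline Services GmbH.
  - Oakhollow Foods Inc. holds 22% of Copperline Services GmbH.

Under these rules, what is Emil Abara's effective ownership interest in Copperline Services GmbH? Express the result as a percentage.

By parent–child attribution (R2), Emil Abara is treated as also owning Noor Abara's interest in Talon Realty LP, giving 20% + 6% = 26%.
By parent–child attribution (R2), Emil Abara is treated as also owning Noor Abara's interest in Fairlane Industries Corp, giving 23% + 19% = 42%.
Chain via Talon Realty LP → Oakhollow Foods Inc. (R3): 26% × 78% × 22% = 4.4616% of Copperline Services GmbH.
Chain via Fairlane Industries Corp. → Northgate Trust (R3): 42% × 66% × 25% = 6.93% of Copperline Services GmbH.
Direct interest in Copperline Services GmbH: 32%.
Aggregating (R1): 4.4616% + 6.93% + 32% = 43.3916%.

43.3916%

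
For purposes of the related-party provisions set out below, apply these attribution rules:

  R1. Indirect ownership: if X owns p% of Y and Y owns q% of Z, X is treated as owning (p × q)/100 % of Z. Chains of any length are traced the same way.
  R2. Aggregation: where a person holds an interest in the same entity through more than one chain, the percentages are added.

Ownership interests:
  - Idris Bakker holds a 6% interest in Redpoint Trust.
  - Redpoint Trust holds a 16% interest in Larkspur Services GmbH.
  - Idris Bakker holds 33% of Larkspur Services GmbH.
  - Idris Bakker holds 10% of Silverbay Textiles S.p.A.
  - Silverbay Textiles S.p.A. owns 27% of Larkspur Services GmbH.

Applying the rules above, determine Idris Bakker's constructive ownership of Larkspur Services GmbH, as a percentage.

Chain via Redpoint Trust (R1): 6% × 16% = 0.96% of Larkspur Services GmbH.
Chain via Silverbay Textiles S.p.A. (R1): 10% × 27% = 2.7% of Larkspur Services GmbH.
Direct interest in Larkspur Services GmbH: 33%.
Aggregating (R2): 0.96% + 2.7% + 33% = 36.66%.

36.66%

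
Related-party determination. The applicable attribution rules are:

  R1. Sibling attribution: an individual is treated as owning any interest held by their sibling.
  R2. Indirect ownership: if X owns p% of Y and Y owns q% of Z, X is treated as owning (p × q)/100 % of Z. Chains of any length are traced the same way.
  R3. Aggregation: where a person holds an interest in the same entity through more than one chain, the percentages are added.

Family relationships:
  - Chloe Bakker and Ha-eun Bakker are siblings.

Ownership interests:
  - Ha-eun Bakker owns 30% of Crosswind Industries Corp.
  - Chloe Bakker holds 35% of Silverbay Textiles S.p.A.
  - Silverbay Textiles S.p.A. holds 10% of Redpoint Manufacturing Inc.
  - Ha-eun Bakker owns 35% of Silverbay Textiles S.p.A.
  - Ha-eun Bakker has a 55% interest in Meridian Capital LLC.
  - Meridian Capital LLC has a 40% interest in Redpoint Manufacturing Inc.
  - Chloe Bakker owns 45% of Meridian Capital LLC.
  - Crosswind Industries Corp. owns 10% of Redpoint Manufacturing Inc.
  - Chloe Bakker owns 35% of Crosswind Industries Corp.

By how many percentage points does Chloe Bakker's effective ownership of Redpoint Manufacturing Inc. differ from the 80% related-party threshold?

26.5

By sibling attribution (R1), Chloe Bakker is treated as also owning Ha-eun Bakker's interest in Silverbay Textiles S.p.A, giving 35% + 35% = 70%.
By sibling attribution (R1), Chloe Bakker is treated as also owning Ha-eun Bakker's interest in Meridian Capital LLC, giving 45% + 55% = 100%.
By sibling attribution (R1), Chloe Bakker is treated as also owning Ha-eun Bakker's interest in Crosswind Industries Corp, giving 35% + 30% = 65%.
Chain via Silverbay Textiles S.p.A. (R2): 70% × 10% = 7% of Redpoint Manufacturing Inc.
Chain via Meridian Capital LLC (R2): 100% × 40% = 40% of Redpoint Manufacturing Inc.
Chain via Crosswind Industries Corp. (R2): 65% × 10% = 6.5% of Redpoint Manufacturing Inc.
Aggregating (R3): 7% + 40% + 6.5% = 53.5%.
53.5% falls short of the 80% threshold by 26.5 percentage points.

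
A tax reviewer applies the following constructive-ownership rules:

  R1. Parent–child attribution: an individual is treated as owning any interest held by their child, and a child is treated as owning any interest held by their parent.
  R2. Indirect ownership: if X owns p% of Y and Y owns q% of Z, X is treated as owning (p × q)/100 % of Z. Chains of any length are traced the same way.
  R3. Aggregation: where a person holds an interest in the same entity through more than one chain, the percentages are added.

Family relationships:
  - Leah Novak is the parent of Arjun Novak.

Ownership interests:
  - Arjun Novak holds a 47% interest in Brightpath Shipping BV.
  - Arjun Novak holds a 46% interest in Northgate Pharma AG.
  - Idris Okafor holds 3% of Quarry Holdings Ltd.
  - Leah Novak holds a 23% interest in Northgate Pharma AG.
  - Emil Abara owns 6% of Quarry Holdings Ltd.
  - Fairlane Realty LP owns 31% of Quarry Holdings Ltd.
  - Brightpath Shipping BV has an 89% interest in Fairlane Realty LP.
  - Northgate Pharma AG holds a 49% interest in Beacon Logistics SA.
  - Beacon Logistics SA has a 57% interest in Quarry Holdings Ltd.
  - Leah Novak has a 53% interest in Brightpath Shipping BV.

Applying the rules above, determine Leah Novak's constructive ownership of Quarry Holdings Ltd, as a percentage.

By parent–child attribution (R1), Leah Novak is treated as also owning Arjun Novak's interest in Northgate Pharma AG, giving 23% + 46% = 69%.
By parent–child attribution (R1), Leah Novak is treated as also owning Arjun Novak's interest in Brightpath Shipping BV, giving 53% + 47% = 100%.
Chain via Northgate Pharma AG → Beacon Logistics SA (R2): 69% × 49% × 57% = 19.2717% of Quarry Holdings Ltd.
Chain via Brightpath Shipping BV → Fairlane Realty LP (R2): 100% × 89% × 31% = 27.59% of Quarry Holdings Ltd.
Aggregating (R3): 19.2717% + 27.59% = 46.8617%.

46.8617%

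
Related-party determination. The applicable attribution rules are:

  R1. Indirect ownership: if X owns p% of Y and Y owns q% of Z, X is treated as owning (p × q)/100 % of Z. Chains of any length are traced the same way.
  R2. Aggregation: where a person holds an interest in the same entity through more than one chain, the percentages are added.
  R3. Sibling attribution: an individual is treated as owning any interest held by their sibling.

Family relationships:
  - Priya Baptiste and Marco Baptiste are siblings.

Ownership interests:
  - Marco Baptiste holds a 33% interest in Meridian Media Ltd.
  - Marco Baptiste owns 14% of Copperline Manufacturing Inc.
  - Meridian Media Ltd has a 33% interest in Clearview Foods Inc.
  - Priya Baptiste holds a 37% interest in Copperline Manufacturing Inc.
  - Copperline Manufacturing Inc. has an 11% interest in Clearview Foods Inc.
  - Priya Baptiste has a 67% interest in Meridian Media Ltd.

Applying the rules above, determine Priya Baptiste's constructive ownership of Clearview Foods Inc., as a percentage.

38.61%

By sibling attribution (R3), Priya Baptiste is treated as also owning Marco Baptiste's interest in Meridian Media Ltd, giving 67% + 33% = 100%.
By sibling attribution (R3), Priya Baptiste is treated as also owning Marco Baptiste's interest in Copperline Manufacturing Inc, giving 37% + 14% = 51%.
Chain via Meridian Media Ltd (R1): 100% × 33% = 33% of Clearview Foods Inc.
Chain via Copperline Manufacturing Inc. (R1): 51% × 11% = 5.61% of Clearview Foods Inc.
Aggregating (R2): 33% + 5.61% = 38.61%.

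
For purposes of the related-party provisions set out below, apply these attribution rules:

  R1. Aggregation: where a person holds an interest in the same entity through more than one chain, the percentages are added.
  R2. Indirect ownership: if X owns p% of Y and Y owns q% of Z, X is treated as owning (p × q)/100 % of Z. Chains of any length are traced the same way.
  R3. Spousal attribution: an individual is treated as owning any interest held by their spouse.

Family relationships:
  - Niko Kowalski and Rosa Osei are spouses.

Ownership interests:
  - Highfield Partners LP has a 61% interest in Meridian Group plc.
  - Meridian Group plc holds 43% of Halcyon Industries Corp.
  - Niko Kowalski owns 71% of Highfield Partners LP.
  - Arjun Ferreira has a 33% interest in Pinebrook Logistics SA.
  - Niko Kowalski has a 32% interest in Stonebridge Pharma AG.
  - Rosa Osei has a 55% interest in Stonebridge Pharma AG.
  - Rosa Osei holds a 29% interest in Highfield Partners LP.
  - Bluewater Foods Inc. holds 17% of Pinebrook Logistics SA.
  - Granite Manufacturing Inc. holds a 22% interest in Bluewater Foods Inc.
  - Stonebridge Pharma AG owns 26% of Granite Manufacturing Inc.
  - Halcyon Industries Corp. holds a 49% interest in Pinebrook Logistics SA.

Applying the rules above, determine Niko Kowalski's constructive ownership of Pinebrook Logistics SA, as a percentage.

By spousal attribution (R3), Niko Kowalski is treated as also owning Rosa Osei's interest in Highfield Partners LP, giving 71% + 29% = 100%.
By spousal attribution (R3), Niko Kowalski is treated as also owning Rosa Osei's interest in Stonebridge Pharma AG, giving 32% + 55% = 87%.
Chain via Highfield Partners LP → Meridian Group plc → Halcyon Industries Corp. (R2): 100% × 61% × 43% × 49% = 12.8527% of Pinebrook Logistics SA.
Chain via Stonebridge Pharma AG → Granite Manufacturing Inc. → Bluewater Foods Inc. (R2): 87% × 26% × 22% × 17% = 0.845988% of Pinebrook Logistics SA.
Aggregating (R1): 12.8527% + 0.845988% = 13.698688%.

13.698688%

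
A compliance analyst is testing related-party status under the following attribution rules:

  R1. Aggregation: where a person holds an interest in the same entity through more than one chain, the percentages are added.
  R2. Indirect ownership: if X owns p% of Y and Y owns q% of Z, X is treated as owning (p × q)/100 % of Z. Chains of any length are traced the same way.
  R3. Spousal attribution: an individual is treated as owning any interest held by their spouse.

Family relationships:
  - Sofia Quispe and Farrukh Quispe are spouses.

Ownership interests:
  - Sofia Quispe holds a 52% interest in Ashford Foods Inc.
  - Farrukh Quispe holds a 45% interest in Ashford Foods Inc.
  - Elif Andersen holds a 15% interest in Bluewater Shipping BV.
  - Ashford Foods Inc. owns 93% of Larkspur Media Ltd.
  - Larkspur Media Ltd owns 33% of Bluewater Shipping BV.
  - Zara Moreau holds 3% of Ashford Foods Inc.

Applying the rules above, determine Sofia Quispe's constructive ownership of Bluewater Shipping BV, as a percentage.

29.7693%

By spousal attribution (R3), Sofia Quispe is treated as also owning Farrukh Quispe's interest in Ashford Foods Inc, giving 52% + 45% = 97%.
Chain via Ashford Foods Inc. → Larkspur Media Ltd (R2): 97% × 93% × 33% = 29.7693% of Bluewater Shipping BV.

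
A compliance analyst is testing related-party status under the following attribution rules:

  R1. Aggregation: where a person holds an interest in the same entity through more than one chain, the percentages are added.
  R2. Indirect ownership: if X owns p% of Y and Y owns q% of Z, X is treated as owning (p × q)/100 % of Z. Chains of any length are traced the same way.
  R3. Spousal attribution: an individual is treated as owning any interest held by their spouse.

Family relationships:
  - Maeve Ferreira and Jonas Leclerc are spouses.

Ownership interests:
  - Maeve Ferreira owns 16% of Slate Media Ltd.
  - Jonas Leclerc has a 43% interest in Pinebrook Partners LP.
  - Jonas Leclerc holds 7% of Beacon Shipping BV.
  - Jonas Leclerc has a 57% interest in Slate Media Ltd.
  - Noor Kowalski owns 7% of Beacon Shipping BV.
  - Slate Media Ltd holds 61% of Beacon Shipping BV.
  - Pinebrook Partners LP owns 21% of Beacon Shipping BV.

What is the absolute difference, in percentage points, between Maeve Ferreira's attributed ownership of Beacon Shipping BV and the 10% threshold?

50.56

By spousal attribution (R3), Maeve Ferreira is treated as also owning Jonas Leclerc's interest in Slate Media Ltd, giving 16% + 57% = 73%.
By spousal attribution (R3), Maeve Ferreira is treated as owning Jonas Leclerc's 43% interest in Pinebrook Partners LP.
By spousal attribution (R3), Maeve Ferreira is treated as owning Jonas Leclerc's 7% interest in Beacon Shipping BV.
Chain via Slate Media Ltd (R2): 73% × 61% = 44.53% of Beacon Shipping BV.
Chain via Pinebrook Partners LP (R2): 43% × 21% = 9.03% of Beacon Shipping BV.
Direct interest in Beacon Shipping BV: 7%.
Aggregating (R1): 44.53% + 9.03% + 7% = 60.56%.
60.56% exceeds the 10% threshold by 50.56 percentage points.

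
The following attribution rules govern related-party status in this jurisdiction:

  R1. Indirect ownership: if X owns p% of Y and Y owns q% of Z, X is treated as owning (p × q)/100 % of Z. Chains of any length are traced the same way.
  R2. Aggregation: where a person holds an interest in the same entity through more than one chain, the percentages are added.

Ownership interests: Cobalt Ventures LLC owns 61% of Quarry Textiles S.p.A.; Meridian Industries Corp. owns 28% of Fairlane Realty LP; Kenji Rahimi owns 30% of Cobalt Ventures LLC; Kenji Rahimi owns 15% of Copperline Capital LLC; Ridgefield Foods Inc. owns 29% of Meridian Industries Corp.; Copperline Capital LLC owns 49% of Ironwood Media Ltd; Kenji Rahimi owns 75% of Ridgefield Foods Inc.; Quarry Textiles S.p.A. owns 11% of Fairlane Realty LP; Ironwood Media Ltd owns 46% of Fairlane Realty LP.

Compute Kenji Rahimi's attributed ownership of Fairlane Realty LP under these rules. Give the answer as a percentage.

Chain via Cobalt Ventures LLC → Quarry Textiles S.p.A. (R1): 30% × 61% × 11% = 2.013% of Fairlane Realty LP.
Chain via Copperline Capital LLC → Ironwood Media Ltd (R1): 15% × 49% × 46% = 3.381% of Fairlane Realty LP.
Chain via Ridgefield Foods Inc. → Meridian Industries Corp. (R1): 75% × 29% × 28% = 6.09% of Fairlane Realty LP.
Aggregating (R2): 2.013% + 3.381% + 6.09% = 11.484%.

11.484%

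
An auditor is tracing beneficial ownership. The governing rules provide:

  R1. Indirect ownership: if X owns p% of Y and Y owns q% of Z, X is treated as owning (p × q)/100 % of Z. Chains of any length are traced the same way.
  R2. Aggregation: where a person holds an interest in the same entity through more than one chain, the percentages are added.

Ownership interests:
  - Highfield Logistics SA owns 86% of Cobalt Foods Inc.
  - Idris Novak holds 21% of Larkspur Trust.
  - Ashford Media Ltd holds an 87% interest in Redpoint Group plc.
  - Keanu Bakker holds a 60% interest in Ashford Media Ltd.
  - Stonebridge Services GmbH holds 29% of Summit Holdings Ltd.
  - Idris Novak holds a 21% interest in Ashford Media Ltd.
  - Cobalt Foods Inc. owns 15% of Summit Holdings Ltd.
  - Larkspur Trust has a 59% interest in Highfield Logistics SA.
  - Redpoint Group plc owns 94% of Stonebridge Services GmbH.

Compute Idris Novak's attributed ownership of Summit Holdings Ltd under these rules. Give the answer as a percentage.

Chain via Larkspur Trust → Highfield Logistics SA → Cobalt Foods Inc. (R1): 21% × 59% × 86% × 15% = 1.59831% of Summit Holdings Ltd.
Chain via Ashford Media Ltd → Redpoint Group plc → Stonebridge Services GmbH (R1): 21% × 87% × 94% × 29% = 4.980402% of Summit Holdings Ltd.
Aggregating (R2): 1.59831% + 4.980402% = 6.578712%.

6.578712%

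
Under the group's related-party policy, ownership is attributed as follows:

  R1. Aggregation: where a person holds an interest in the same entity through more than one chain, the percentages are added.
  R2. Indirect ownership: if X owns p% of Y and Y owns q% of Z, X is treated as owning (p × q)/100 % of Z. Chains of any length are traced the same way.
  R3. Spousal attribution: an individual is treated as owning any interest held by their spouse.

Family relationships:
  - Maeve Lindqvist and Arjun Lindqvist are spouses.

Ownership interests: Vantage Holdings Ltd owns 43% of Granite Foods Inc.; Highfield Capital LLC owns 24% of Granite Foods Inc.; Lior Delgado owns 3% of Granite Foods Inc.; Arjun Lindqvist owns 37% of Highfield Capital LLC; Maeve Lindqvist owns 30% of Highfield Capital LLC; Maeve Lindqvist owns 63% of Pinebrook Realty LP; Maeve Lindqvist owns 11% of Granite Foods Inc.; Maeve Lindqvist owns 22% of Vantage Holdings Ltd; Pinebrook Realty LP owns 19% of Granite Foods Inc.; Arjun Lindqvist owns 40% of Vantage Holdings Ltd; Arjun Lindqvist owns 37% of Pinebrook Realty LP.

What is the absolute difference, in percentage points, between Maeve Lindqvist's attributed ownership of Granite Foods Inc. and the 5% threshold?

By spousal attribution (R3), Maeve Lindqvist is treated as also owning Arjun Lindqvist's interest in Highfield Capital LLC, giving 30% + 37% = 67%.
By spousal attribution (R3), Maeve Lindqvist is treated as also owning Arjun Lindqvist's interest in Vantage Holdings Ltd, giving 22% + 40% = 62%.
By spousal attribution (R3), Maeve Lindqvist is treated as also owning Arjun Lindqvist's interest in Pinebrook Realty LP, giving 63% + 37% = 100%.
Chain via Highfield Capital LLC (R2): 67% × 24% = 16.08% of Granite Foods Inc.
Chain via Vantage Holdings Ltd (R2): 62% × 43% = 26.66% of Granite Foods Inc.
Chain via Pinebrook Realty LP (R2): 100% × 19% = 19% of Granite Foods Inc.
Direct interest in Granite Foods Inc: 11%.
Aggregating (R1): 16.08% + 26.66% + 19% + 11% = 72.74%.
72.74% exceeds the 5% threshold by 67.74 percentage points.

67.74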